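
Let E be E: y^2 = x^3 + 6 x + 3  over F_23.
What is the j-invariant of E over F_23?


Delta = -16(4 a^3 + 27 b^2) mod 23 = 21
-1728 * (4 a)^3 = -1728 * (4*6)^3 mod 23 = 20
j = 20 * 21^(-1) mod 23 = 13

j = 13 (mod 23)


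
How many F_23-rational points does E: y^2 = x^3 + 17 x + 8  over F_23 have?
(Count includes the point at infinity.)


For each x in F_23, count y with y^2 = x^3 + 17 x + 8 mod 23:
  x = 0: RHS = 8, y in [10, 13]  -> 2 point(s)
  x = 1: RHS = 3, y in [7, 16]  -> 2 point(s)
  x = 2: RHS = 4, y in [2, 21]  -> 2 point(s)
  x = 4: RHS = 2, y in [5, 18]  -> 2 point(s)
  x = 6: RHS = 4, y in [2, 21]  -> 2 point(s)
  x = 8: RHS = 12, y in [9, 14]  -> 2 point(s)
  x = 9: RHS = 16, y in [4, 19]  -> 2 point(s)
  x = 11: RHS = 8, y in [10, 13]  -> 2 point(s)
  x = 12: RHS = 8, y in [10, 13]  -> 2 point(s)
  x = 14: RHS = 0, y in [0]  -> 1 point(s)
  x = 15: RHS = 4, y in [2, 21]  -> 2 point(s)
  x = 16: RHS = 6, y in [11, 12]  -> 2 point(s)
  x = 17: RHS = 12, y in [9, 14]  -> 2 point(s)
  x = 21: RHS = 12, y in [9, 14]  -> 2 point(s)
  x = 22: RHS = 13, y in [6, 17]  -> 2 point(s)
Affine points: 29. Add the point at infinity: total = 30.

#E(F_23) = 30


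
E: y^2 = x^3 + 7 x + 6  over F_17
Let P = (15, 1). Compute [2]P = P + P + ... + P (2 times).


k = 2 = 10_2 (binary, LSB first: 01)
Double-and-add from P = (15, 1):
  bit 0 = 0: acc unchanged = O
  bit 1 = 1: acc = O + (5, 9) = (5, 9)

2P = (5, 9)


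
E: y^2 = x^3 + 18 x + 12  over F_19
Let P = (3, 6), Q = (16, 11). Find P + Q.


P != Q, so use the chord formula.
s = (y2 - y1) / (x2 - x1) = (5) / (13) mod 19 = 15
x3 = s^2 - x1 - x2 mod 19 = 15^2 - 3 - 16 = 16
y3 = s (x1 - x3) - y1 mod 19 = 15 * (3 - 16) - 6 = 8

P + Q = (16, 8)


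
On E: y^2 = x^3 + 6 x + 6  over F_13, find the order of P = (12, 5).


Compute successive multiples of P until we hit O:
  1P = (12, 5)
  2P = (11, 5)
  3P = (3, 8)
  4P = (1, 0)
  5P = (3, 5)
  6P = (11, 8)
  7P = (12, 8)
  8P = O

ord(P) = 8


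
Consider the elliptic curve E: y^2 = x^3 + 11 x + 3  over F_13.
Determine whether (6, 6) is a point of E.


Check whether y^2 = x^3 + 11 x + 3 (mod 13) for (x, y) = (6, 6).
LHS: y^2 = 6^2 mod 13 = 10
RHS: x^3 + 11 x + 3 = 6^3 + 11*6 + 3 mod 13 = 12
LHS != RHS

No, not on the curve


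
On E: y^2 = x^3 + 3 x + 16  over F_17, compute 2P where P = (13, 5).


Doubling: s = (3 x1^2 + a) / (2 y1)
s = (3*13^2 + 3) / (2*5) mod 17 = 0
x3 = s^2 - 2 x1 mod 17 = 0^2 - 2*13 = 8
y3 = s (x1 - x3) - y1 mod 17 = 0 * (13 - 8) - 5 = 12

2P = (8, 12)


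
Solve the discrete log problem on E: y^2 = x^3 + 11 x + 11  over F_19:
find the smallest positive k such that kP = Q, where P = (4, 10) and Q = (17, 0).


Enumerate multiples of P until we hit Q = (17, 0):
  1P = (4, 10)
  2P = (15, 6)
  3P = (5, 18)
  4P = (17, 0)
Match found at i = 4.

k = 4


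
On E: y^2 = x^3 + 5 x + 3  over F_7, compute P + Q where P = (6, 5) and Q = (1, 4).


P != Q, so use the chord formula.
s = (y2 - y1) / (x2 - x1) = (6) / (2) mod 7 = 3
x3 = s^2 - x1 - x2 mod 7 = 3^2 - 6 - 1 = 2
y3 = s (x1 - x3) - y1 mod 7 = 3 * (6 - 2) - 5 = 0

P + Q = (2, 0)


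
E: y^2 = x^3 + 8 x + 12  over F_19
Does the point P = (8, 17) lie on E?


Check whether y^2 = x^3 + 8 x + 12 (mod 19) for (x, y) = (8, 17).
LHS: y^2 = 17^2 mod 19 = 4
RHS: x^3 + 8 x + 12 = 8^3 + 8*8 + 12 mod 19 = 18
LHS != RHS

No, not on the curve


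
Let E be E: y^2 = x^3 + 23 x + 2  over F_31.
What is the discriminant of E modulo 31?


4 a^3 + 27 b^2 = 4*23^3 + 27*2^2 = 48668 + 108 = 48776
Delta = -16 * (48776) = -780416
Delta mod 31 = 9

Delta = 9 (mod 31)


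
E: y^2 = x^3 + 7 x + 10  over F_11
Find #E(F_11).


For each x in F_11, count y with y^2 = x^3 + 7 x + 10 mod 11:
  x = 3: RHS = 3, y in [5, 6]  -> 2 point(s)
  x = 4: RHS = 3, y in [5, 6]  -> 2 point(s)
  x = 5: RHS = 5, y in [4, 7]  -> 2 point(s)
  x = 6: RHS = 4, y in [2, 9]  -> 2 point(s)
Affine points: 8. Add the point at infinity: total = 9.

#E(F_11) = 9


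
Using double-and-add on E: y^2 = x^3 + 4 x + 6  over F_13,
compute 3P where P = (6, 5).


k = 3 = 11_2 (binary, LSB first: 11)
Double-and-add from P = (6, 5):
  bit 0 = 1: acc = O + (6, 5) = (6, 5)
  bit 1 = 1: acc = (6, 5) + (11, 4) = (8, 11)

3P = (8, 11)


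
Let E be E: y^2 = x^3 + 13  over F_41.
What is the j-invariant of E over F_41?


Delta = -16(4 a^3 + 27 b^2) mod 41 = 13
-1728 * (4 a)^3 = -1728 * (4*0)^3 mod 41 = 0
j = 0 * 13^(-1) mod 41 = 0

j = 0 (mod 41)


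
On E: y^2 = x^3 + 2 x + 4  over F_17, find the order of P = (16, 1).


Compute successive multiples of P until we hit O:
  1P = (16, 1)
  2P = (4, 12)
  3P = (10, 2)
  4P = (0, 2)
  5P = (2, 13)
  6P = (15, 3)
  7P = (7, 15)
  8P = (13, 0)
  ... (continuing to 16P)
  16P = O

ord(P) = 16


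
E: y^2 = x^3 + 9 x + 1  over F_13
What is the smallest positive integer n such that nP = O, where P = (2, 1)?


Compute successive multiples of P until we hit O:
  1P = (2, 1)
  2P = (12, 11)
  3P = (0, 1)
  4P = (11, 12)
  5P = (10, 8)
  6P = (4, 7)
  7P = (3, 9)
  8P = (7, 11)
  ... (continuing to 18P)
  18P = O

ord(P) = 18


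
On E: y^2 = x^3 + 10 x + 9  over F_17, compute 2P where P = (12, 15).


Doubling: s = (3 x1^2 + a) / (2 y1)
s = (3*12^2 + 10) / (2*15) mod 17 = 0
x3 = s^2 - 2 x1 mod 17 = 0^2 - 2*12 = 10
y3 = s (x1 - x3) - y1 mod 17 = 0 * (12 - 10) - 15 = 2

2P = (10, 2)


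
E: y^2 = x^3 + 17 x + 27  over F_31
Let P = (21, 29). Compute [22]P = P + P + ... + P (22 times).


k = 22 = 10110_2 (binary, LSB first: 01101)
Double-and-add from P = (21, 29):
  bit 0 = 0: acc unchanged = O
  bit 1 = 1: acc = O + (25, 9) = (25, 9)
  bit 2 = 1: acc = (25, 9) + (1, 13) = (30, 28)
  bit 3 = 0: acc unchanged = (30, 28)
  bit 4 = 1: acc = (30, 28) + (4, 2) = (29, 4)

22P = (29, 4)


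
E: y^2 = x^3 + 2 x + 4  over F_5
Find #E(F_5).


For each x in F_5, count y with y^2 = x^3 + 2 x + 4 mod 5:
  x = 0: RHS = 4, y in [2, 3]  -> 2 point(s)
  x = 2: RHS = 1, y in [1, 4]  -> 2 point(s)
  x = 4: RHS = 1, y in [1, 4]  -> 2 point(s)
Affine points: 6. Add the point at infinity: total = 7.

#E(F_5) = 7


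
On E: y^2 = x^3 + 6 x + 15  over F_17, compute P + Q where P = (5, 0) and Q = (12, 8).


P != Q, so use the chord formula.
s = (y2 - y1) / (x2 - x1) = (8) / (7) mod 17 = 6
x3 = s^2 - x1 - x2 mod 17 = 6^2 - 5 - 12 = 2
y3 = s (x1 - x3) - y1 mod 17 = 6 * (5 - 2) - 0 = 1

P + Q = (2, 1)


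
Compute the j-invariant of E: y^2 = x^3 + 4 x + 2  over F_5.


Delta = -16(4 a^3 + 27 b^2) mod 5 = 1
-1728 * (4 a)^3 = -1728 * (4*4)^3 mod 5 = 2
j = 2 * 1^(-1) mod 5 = 2

j = 2 (mod 5)


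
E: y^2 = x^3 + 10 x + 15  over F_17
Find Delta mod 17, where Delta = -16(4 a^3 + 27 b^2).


4 a^3 + 27 b^2 = 4*10^3 + 27*15^2 = 4000 + 6075 = 10075
Delta = -16 * (10075) = -161200
Delta mod 17 = 11

Delta = 11 (mod 17)


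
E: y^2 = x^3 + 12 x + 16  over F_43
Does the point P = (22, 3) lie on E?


Check whether y^2 = x^3 + 12 x + 16 (mod 43) for (x, y) = (22, 3).
LHS: y^2 = 3^2 mod 43 = 9
RHS: x^3 + 12 x + 16 = 22^3 + 12*22 + 16 mod 43 = 6
LHS != RHS

No, not on the curve


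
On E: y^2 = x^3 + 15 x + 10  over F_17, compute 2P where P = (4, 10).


Doubling: s = (3 x1^2 + a) / (2 y1)
s = (3*4^2 + 15) / (2*10) mod 17 = 4
x3 = s^2 - 2 x1 mod 17 = 4^2 - 2*4 = 8
y3 = s (x1 - x3) - y1 mod 17 = 4 * (4 - 8) - 10 = 8

2P = (8, 8)


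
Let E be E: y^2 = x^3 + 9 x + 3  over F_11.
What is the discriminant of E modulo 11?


4 a^3 + 27 b^2 = 4*9^3 + 27*3^2 = 2916 + 243 = 3159
Delta = -16 * (3159) = -50544
Delta mod 11 = 1

Delta = 1 (mod 11)


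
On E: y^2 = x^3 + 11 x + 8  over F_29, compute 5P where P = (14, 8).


k = 5 = 101_2 (binary, LSB first: 101)
Double-and-add from P = (14, 8):
  bit 0 = 1: acc = O + (14, 8) = (14, 8)
  bit 1 = 0: acc unchanged = (14, 8)
  bit 2 = 1: acc = (14, 8) + (10, 25) = (14, 21)

5P = (14, 21)


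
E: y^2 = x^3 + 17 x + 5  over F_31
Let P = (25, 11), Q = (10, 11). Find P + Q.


P != Q, so use the chord formula.
s = (y2 - y1) / (x2 - x1) = (0) / (16) mod 31 = 0
x3 = s^2 - x1 - x2 mod 31 = 0^2 - 25 - 10 = 27
y3 = s (x1 - x3) - y1 mod 31 = 0 * (25 - 27) - 11 = 20

P + Q = (27, 20)


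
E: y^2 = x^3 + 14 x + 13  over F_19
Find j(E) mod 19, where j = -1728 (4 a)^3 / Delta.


Delta = -16(4 a^3 + 27 b^2) mod 19 = 10
-1728 * (4 a)^3 = -1728 * (4*14)^3 mod 19 = 18
j = 18 * 10^(-1) mod 19 = 17

j = 17 (mod 19)


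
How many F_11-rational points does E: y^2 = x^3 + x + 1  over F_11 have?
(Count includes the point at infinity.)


For each x in F_11, count y with y^2 = x^3 + 1 x + 1 mod 11:
  x = 0: RHS = 1, y in [1, 10]  -> 2 point(s)
  x = 1: RHS = 3, y in [5, 6]  -> 2 point(s)
  x = 2: RHS = 0, y in [0]  -> 1 point(s)
  x = 3: RHS = 9, y in [3, 8]  -> 2 point(s)
  x = 4: RHS = 3, y in [5, 6]  -> 2 point(s)
  x = 6: RHS = 3, y in [5, 6]  -> 2 point(s)
  x = 8: RHS = 4, y in [2, 9]  -> 2 point(s)
Affine points: 13. Add the point at infinity: total = 14.

#E(F_11) = 14


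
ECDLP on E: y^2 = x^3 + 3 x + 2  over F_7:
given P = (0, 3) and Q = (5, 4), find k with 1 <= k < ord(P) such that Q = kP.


Enumerate multiples of P until we hit Q = (5, 4):
  1P = (0, 3)
  2P = (2, 3)
  3P = (5, 4)
Match found at i = 3.

k = 3


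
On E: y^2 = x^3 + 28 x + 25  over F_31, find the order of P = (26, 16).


Compute successive multiples of P until we hit O:
  1P = (26, 16)
  2P = (17, 12)
  3P = (28, 21)
  4P = (22, 25)
  5P = (21, 27)
  6P = (0, 26)
  7P = (9, 18)
  8P = (15, 21)
  ... (continuing to 23P)
  23P = O

ord(P) = 23


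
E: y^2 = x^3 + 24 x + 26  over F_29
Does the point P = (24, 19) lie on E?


Check whether y^2 = x^3 + 24 x + 26 (mod 29) for (x, y) = (24, 19).
LHS: y^2 = 19^2 mod 29 = 13
RHS: x^3 + 24 x + 26 = 24^3 + 24*24 + 26 mod 29 = 13
LHS = RHS

Yes, on the curve


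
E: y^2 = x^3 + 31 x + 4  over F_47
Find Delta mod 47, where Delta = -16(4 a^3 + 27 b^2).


4 a^3 + 27 b^2 = 4*31^3 + 27*4^2 = 119164 + 432 = 119596
Delta = -16 * (119596) = -1913536
Delta mod 47 = 22

Delta = 22 (mod 47)


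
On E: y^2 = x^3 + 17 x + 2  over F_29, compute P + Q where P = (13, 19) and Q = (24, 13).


P != Q, so use the chord formula.
s = (y2 - y1) / (x2 - x1) = (23) / (11) mod 29 = 10
x3 = s^2 - x1 - x2 mod 29 = 10^2 - 13 - 24 = 5
y3 = s (x1 - x3) - y1 mod 29 = 10 * (13 - 5) - 19 = 3

P + Q = (5, 3)


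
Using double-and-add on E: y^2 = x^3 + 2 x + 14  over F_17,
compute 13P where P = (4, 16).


k = 13 = 1101_2 (binary, LSB first: 1011)
Double-and-add from P = (4, 16):
  bit 0 = 1: acc = O + (4, 16) = (4, 16)
  bit 1 = 0: acc unchanged = (4, 16)
  bit 2 = 1: acc = (4, 16) + (3, 9) = (8, 7)
  bit 3 = 1: acc = (8, 7) + (2, 3) = (15, 11)

13P = (15, 11)


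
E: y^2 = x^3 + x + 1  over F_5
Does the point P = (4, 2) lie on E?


Check whether y^2 = x^3 + 1 x + 1 (mod 5) for (x, y) = (4, 2).
LHS: y^2 = 2^2 mod 5 = 4
RHS: x^3 + 1 x + 1 = 4^3 + 1*4 + 1 mod 5 = 4
LHS = RHS

Yes, on the curve


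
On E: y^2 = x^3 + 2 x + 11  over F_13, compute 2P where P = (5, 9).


Doubling: s = (3 x1^2 + a) / (2 y1)
s = (3*5^2 + 2) / (2*9) mod 13 = 5
x3 = s^2 - 2 x1 mod 13 = 5^2 - 2*5 = 2
y3 = s (x1 - x3) - y1 mod 13 = 5 * (5 - 2) - 9 = 6

2P = (2, 6)


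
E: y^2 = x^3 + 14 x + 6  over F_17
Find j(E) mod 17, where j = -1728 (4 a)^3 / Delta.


Delta = -16(4 a^3 + 27 b^2) mod 17 = 14
-1728 * (4 a)^3 = -1728 * (4*14)^3 mod 17 = 2
j = 2 * 14^(-1) mod 17 = 5

j = 5 (mod 17)


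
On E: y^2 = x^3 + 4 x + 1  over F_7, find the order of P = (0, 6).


Compute successive multiples of P until we hit O:
  1P = (0, 6)
  2P = (4, 2)
  3P = (4, 5)
  4P = (0, 1)
  5P = O

ord(P) = 5


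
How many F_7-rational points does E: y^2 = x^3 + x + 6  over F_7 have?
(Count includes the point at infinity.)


For each x in F_7, count y with y^2 = x^3 + 1 x + 6 mod 7:
  x = 1: RHS = 1, y in [1, 6]  -> 2 point(s)
  x = 2: RHS = 2, y in [3, 4]  -> 2 point(s)
  x = 3: RHS = 1, y in [1, 6]  -> 2 point(s)
  x = 4: RHS = 4, y in [2, 5]  -> 2 point(s)
  x = 6: RHS = 4, y in [2, 5]  -> 2 point(s)
Affine points: 10. Add the point at infinity: total = 11.

#E(F_7) = 11


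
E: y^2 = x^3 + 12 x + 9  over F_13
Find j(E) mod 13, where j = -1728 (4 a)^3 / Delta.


Delta = -16(4 a^3 + 27 b^2) mod 13 = 3
-1728 * (4 a)^3 = -1728 * (4*12)^3 mod 13 = 1
j = 1 * 3^(-1) mod 13 = 9

j = 9 (mod 13)


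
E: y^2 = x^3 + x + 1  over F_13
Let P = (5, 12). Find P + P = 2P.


Doubling: s = (3 x1^2 + a) / (2 y1)
s = (3*5^2 + 1) / (2*12) mod 13 = 1
x3 = s^2 - 2 x1 mod 13 = 1^2 - 2*5 = 4
y3 = s (x1 - x3) - y1 mod 13 = 1 * (5 - 4) - 12 = 2

2P = (4, 2)


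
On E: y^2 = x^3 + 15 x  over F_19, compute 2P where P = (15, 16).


k = 2 = 10_2 (binary, LSB first: 01)
Double-and-add from P = (15, 16):
  bit 0 = 0: acc unchanged = O
  bit 1 = 1: acc = O + (9, 16) = (9, 16)

2P = (9, 16)


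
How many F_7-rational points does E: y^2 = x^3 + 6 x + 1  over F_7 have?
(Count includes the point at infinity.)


For each x in F_7, count y with y^2 = x^3 + 6 x + 1 mod 7:
  x = 0: RHS = 1, y in [1, 6]  -> 2 point(s)
  x = 1: RHS = 1, y in [1, 6]  -> 2 point(s)
  x = 2: RHS = 0, y in [0]  -> 1 point(s)
  x = 3: RHS = 4, y in [2, 5]  -> 2 point(s)
  x = 5: RHS = 2, y in [3, 4]  -> 2 point(s)
  x = 6: RHS = 1, y in [1, 6]  -> 2 point(s)
Affine points: 11. Add the point at infinity: total = 12.

#E(F_7) = 12


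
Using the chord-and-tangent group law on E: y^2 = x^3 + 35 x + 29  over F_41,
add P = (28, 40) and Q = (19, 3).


P != Q, so use the chord formula.
s = (y2 - y1) / (x2 - x1) = (4) / (32) mod 41 = 36
x3 = s^2 - x1 - x2 mod 41 = 36^2 - 28 - 19 = 19
y3 = s (x1 - x3) - y1 mod 41 = 36 * (28 - 19) - 40 = 38

P + Q = (19, 38)


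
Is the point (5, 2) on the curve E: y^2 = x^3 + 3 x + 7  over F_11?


Check whether y^2 = x^3 + 3 x + 7 (mod 11) for (x, y) = (5, 2).
LHS: y^2 = 2^2 mod 11 = 4
RHS: x^3 + 3 x + 7 = 5^3 + 3*5 + 7 mod 11 = 4
LHS = RHS

Yes, on the curve


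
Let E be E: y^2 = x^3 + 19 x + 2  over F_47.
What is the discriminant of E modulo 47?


4 a^3 + 27 b^2 = 4*19^3 + 27*2^2 = 27436 + 108 = 27544
Delta = -16 * (27544) = -440704
Delta mod 47 = 15

Delta = 15 (mod 47)


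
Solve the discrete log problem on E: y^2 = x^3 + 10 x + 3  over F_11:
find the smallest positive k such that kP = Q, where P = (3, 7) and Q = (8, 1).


Enumerate multiples of P until we hit Q = (8, 1):
  1P = (3, 7)
  2P = (8, 1)
Match found at i = 2.

k = 2


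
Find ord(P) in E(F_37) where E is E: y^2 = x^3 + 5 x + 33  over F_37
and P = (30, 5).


Compute successive multiples of P until we hit O:
  1P = (30, 5)
  2P = (26, 4)
  3P = (25, 24)
  4P = (29, 6)
  5P = (16, 18)
  6P = (3, 36)
  7P = (31, 3)
  8P = (17, 6)
  ... (continuing to 41P)
  41P = O

ord(P) = 41


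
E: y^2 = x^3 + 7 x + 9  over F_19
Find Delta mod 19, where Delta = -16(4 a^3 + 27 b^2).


4 a^3 + 27 b^2 = 4*7^3 + 27*9^2 = 1372 + 2187 = 3559
Delta = -16 * (3559) = -56944
Delta mod 19 = 18

Delta = 18 (mod 19)


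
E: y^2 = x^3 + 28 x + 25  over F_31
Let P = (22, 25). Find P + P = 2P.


Doubling: s = (3 x1^2 + a) / (2 y1)
s = (3*22^2 + 28) / (2*25) mod 31 = 11
x3 = s^2 - 2 x1 mod 31 = 11^2 - 2*22 = 15
y3 = s (x1 - x3) - y1 mod 31 = 11 * (22 - 15) - 25 = 21

2P = (15, 21)


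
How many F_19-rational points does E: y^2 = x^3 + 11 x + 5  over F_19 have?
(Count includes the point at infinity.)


For each x in F_19, count y with y^2 = x^3 + 11 x + 5 mod 19:
  x = 0: RHS = 5, y in [9, 10]  -> 2 point(s)
  x = 1: RHS = 17, y in [6, 13]  -> 2 point(s)
  x = 2: RHS = 16, y in [4, 15]  -> 2 point(s)
  x = 7: RHS = 7, y in [8, 11]  -> 2 point(s)
  x = 8: RHS = 16, y in [4, 15]  -> 2 point(s)
  x = 9: RHS = 16, y in [4, 15]  -> 2 point(s)
  x = 15: RHS = 11, y in [7, 12]  -> 2 point(s)
Affine points: 14. Add the point at infinity: total = 15.

#E(F_19) = 15


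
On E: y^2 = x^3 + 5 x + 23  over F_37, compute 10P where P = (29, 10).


k = 10 = 1010_2 (binary, LSB first: 0101)
Double-and-add from P = (29, 10):
  bit 0 = 0: acc unchanged = O
  bit 1 = 1: acc = O + (6, 26) = (6, 26)
  bit 2 = 0: acc unchanged = (6, 26)
  bit 3 = 1: acc = (6, 26) + (19, 13) = (13, 18)

10P = (13, 18)


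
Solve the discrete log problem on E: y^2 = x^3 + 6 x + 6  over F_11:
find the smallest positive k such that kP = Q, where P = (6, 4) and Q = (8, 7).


Enumerate multiples of P until we hit Q = (8, 7):
  1P = (6, 4)
  2P = (2, 9)
  3P = (8, 4)
  4P = (8, 7)
Match found at i = 4.

k = 4


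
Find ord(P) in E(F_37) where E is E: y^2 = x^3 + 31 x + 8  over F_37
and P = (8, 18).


Compute successive multiples of P until we hit O:
  1P = (8, 18)
  2P = (22, 33)
  3P = (14, 2)
  4P = (18, 21)
  5P = (27, 17)
  6P = (6, 15)
  7P = (16, 7)
  8P = (12, 6)
  ... (continuing to 22P)
  22P = O

ord(P) = 22


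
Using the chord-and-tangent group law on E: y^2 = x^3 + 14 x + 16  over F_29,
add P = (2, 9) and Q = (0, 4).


P != Q, so use the chord formula.
s = (y2 - y1) / (x2 - x1) = (24) / (27) mod 29 = 17
x3 = s^2 - x1 - x2 mod 29 = 17^2 - 2 - 0 = 26
y3 = s (x1 - x3) - y1 mod 29 = 17 * (2 - 26) - 9 = 18

P + Q = (26, 18)


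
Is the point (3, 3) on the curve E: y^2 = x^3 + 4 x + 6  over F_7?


Check whether y^2 = x^3 + 4 x + 6 (mod 7) for (x, y) = (3, 3).
LHS: y^2 = 3^2 mod 7 = 2
RHS: x^3 + 4 x + 6 = 3^3 + 4*3 + 6 mod 7 = 3
LHS != RHS

No, not on the curve


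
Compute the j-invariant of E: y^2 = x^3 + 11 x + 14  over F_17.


Delta = -16(4 a^3 + 27 b^2) mod 17 = 8
-1728 * (4 a)^3 = -1728 * (4*11)^3 mod 17 = 16
j = 16 * 8^(-1) mod 17 = 2

j = 2 (mod 17)


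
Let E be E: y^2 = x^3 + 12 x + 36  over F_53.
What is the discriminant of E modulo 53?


4 a^3 + 27 b^2 = 4*12^3 + 27*36^2 = 6912 + 34992 = 41904
Delta = -16 * (41904) = -670464
Delta mod 53 = 39

Delta = 39 (mod 53)


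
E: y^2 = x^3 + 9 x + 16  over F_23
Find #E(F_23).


For each x in F_23, count y with y^2 = x^3 + 9 x + 16 mod 23:
  x = 0: RHS = 16, y in [4, 19]  -> 2 point(s)
  x = 1: RHS = 3, y in [7, 16]  -> 2 point(s)
  x = 3: RHS = 1, y in [1, 22]  -> 2 point(s)
  x = 4: RHS = 1, y in [1, 22]  -> 2 point(s)
  x = 5: RHS = 2, y in [5, 18]  -> 2 point(s)
  x = 7: RHS = 8, y in [10, 13]  -> 2 point(s)
  x = 8: RHS = 2, y in [5, 18]  -> 2 point(s)
  x = 10: RHS = 2, y in [5, 18]  -> 2 point(s)
  x = 12: RHS = 12, y in [9, 14]  -> 2 point(s)
  x = 16: RHS = 1, y in [1, 22]  -> 2 point(s)
  x = 19: RHS = 8, y in [10, 13]  -> 2 point(s)
  x = 20: RHS = 8, y in [10, 13]  -> 2 point(s)
  x = 21: RHS = 13, y in [6, 17]  -> 2 point(s)
  x = 22: RHS = 6, y in [11, 12]  -> 2 point(s)
Affine points: 28. Add the point at infinity: total = 29.

#E(F_23) = 29


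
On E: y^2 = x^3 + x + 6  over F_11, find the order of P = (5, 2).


Compute successive multiples of P until we hit O:
  1P = (5, 2)
  2P = (10, 2)
  3P = (7, 9)
  4P = (3, 5)
  5P = (8, 8)
  6P = (2, 4)
  7P = (2, 7)
  8P = (8, 3)
  ... (continuing to 13P)
  13P = O

ord(P) = 13


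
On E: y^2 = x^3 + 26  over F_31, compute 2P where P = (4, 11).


k = 2 = 10_2 (binary, LSB first: 01)
Double-and-add from P = (4, 11):
  bit 0 = 0: acc unchanged = O
  bit 1 = 1: acc = O + (17, 17) = (17, 17)

2P = (17, 17)


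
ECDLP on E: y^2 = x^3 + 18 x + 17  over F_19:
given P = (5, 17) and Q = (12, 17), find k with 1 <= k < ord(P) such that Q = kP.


Enumerate multiples of P until we hit Q = (12, 17):
  1P = (5, 17)
  2P = (14, 7)
  3P = (1, 6)
  4P = (17, 7)
  5P = (13, 15)
  6P = (7, 12)
  7P = (18, 6)
  8P = (2, 17)
  9P = (12, 2)
  10P = (0, 13)
  11P = (4, 18)
  12P = (11, 8)
  13P = (10, 0)
  14P = (11, 11)
  15P = (4, 1)
  16P = (0, 6)
  17P = (12, 17)
Match found at i = 17.

k = 17


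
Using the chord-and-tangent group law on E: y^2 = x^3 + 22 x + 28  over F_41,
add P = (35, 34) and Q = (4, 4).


P != Q, so use the chord formula.
s = (y2 - y1) / (x2 - x1) = (11) / (10) mod 41 = 38
x3 = s^2 - x1 - x2 mod 41 = 38^2 - 35 - 4 = 11
y3 = s (x1 - x3) - y1 mod 41 = 38 * (35 - 11) - 34 = 17

P + Q = (11, 17)


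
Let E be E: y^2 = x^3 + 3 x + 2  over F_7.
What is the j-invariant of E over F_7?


Delta = -16(4 a^3 + 27 b^2) mod 7 = 2
-1728 * (4 a)^3 = -1728 * (4*3)^3 mod 7 = 6
j = 6 * 2^(-1) mod 7 = 3

j = 3 (mod 7)


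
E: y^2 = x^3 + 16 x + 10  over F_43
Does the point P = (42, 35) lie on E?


Check whether y^2 = x^3 + 16 x + 10 (mod 43) for (x, y) = (42, 35).
LHS: y^2 = 35^2 mod 43 = 21
RHS: x^3 + 16 x + 10 = 42^3 + 16*42 + 10 mod 43 = 36
LHS != RHS

No, not on the curve


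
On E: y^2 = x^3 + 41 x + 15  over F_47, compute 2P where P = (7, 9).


Doubling: s = (3 x1^2 + a) / (2 y1)
s = (3*7^2 + 41) / (2*9) mod 47 = 0
x3 = s^2 - 2 x1 mod 47 = 0^2 - 2*7 = 33
y3 = s (x1 - x3) - y1 mod 47 = 0 * (7 - 33) - 9 = 38

2P = (33, 38)


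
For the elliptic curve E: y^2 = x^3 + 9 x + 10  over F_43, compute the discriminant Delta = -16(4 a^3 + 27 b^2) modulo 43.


4 a^3 + 27 b^2 = 4*9^3 + 27*10^2 = 2916 + 2700 = 5616
Delta = -16 * (5616) = -89856
Delta mod 43 = 14

Delta = 14 (mod 43)


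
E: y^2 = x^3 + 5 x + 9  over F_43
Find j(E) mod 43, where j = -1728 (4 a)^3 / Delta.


Delta = -16(4 a^3 + 27 b^2) mod 43 = 8
-1728 * (4 a)^3 = -1728 * (4*5)^3 mod 43 = 27
j = 27 * 8^(-1) mod 43 = 41

j = 41 (mod 43)


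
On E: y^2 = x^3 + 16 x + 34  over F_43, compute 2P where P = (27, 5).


Doubling: s = (3 x1^2 + a) / (2 y1)
s = (3*27^2 + 16) / (2*5) mod 43 = 1
x3 = s^2 - 2 x1 mod 43 = 1^2 - 2*27 = 33
y3 = s (x1 - x3) - y1 mod 43 = 1 * (27 - 33) - 5 = 32

2P = (33, 32)


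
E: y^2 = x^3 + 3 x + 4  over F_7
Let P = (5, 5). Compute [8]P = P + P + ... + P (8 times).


k = 8 = 1000_2 (binary, LSB first: 0001)
Double-and-add from P = (5, 5):
  bit 0 = 0: acc unchanged = O
  bit 1 = 0: acc unchanged = O
  bit 2 = 0: acc unchanged = O
  bit 3 = 1: acc = O + (1, 6) = (1, 6)

8P = (1, 6)


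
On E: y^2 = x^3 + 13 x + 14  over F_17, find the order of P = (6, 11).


Compute successive multiples of P until we hit O:
  1P = (6, 11)
  2P = (14, 13)
  3P = (13, 0)
  4P = (14, 4)
  5P = (6, 6)
  6P = O

ord(P) = 6


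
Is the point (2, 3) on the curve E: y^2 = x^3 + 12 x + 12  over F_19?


Check whether y^2 = x^3 + 12 x + 12 (mod 19) for (x, y) = (2, 3).
LHS: y^2 = 3^2 mod 19 = 9
RHS: x^3 + 12 x + 12 = 2^3 + 12*2 + 12 mod 19 = 6
LHS != RHS

No, not on the curve


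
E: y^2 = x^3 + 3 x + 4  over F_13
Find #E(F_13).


For each x in F_13, count y with y^2 = x^3 + 3 x + 4 mod 13:
  x = 0: RHS = 4, y in [2, 11]  -> 2 point(s)
  x = 3: RHS = 1, y in [1, 12]  -> 2 point(s)
  x = 5: RHS = 1, y in [1, 12]  -> 2 point(s)
  x = 6: RHS = 4, y in [2, 11]  -> 2 point(s)
  x = 7: RHS = 4, y in [2, 11]  -> 2 point(s)
  x = 11: RHS = 3, y in [4, 9]  -> 2 point(s)
  x = 12: RHS = 0, y in [0]  -> 1 point(s)
Affine points: 13. Add the point at infinity: total = 14.

#E(F_13) = 14


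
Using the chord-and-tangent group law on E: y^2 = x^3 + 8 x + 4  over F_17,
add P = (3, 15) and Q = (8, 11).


P != Q, so use the chord formula.
s = (y2 - y1) / (x2 - x1) = (13) / (5) mod 17 = 6
x3 = s^2 - x1 - x2 mod 17 = 6^2 - 3 - 8 = 8
y3 = s (x1 - x3) - y1 mod 17 = 6 * (3 - 8) - 15 = 6

P + Q = (8, 6)


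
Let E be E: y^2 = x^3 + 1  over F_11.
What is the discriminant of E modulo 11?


4 a^3 + 27 b^2 = 4*0^3 + 27*1^2 = 0 + 27 = 27
Delta = -16 * (27) = -432
Delta mod 11 = 8

Delta = 8 (mod 11)


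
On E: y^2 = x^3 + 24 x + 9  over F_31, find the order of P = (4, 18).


Compute successive multiples of P until we hit O:
  1P = (4, 18)
  2P = (27, 29)
  3P = (14, 19)
  4P = (22, 5)
  5P = (6, 11)
  6P = (10, 3)
  7P = (0, 3)
  8P = (12, 14)
  ... (continuing to 30P)
  30P = O

ord(P) = 30


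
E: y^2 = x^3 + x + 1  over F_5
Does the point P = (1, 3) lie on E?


Check whether y^2 = x^3 + 1 x + 1 (mod 5) for (x, y) = (1, 3).
LHS: y^2 = 3^2 mod 5 = 4
RHS: x^3 + 1 x + 1 = 1^3 + 1*1 + 1 mod 5 = 3
LHS != RHS

No, not on the curve


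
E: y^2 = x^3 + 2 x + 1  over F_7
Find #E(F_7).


For each x in F_7, count y with y^2 = x^3 + 2 x + 1 mod 7:
  x = 0: RHS = 1, y in [1, 6]  -> 2 point(s)
  x = 1: RHS = 4, y in [2, 5]  -> 2 point(s)
Affine points: 4. Add the point at infinity: total = 5.

#E(F_7) = 5


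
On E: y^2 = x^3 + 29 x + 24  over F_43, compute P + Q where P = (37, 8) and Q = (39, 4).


P != Q, so use the chord formula.
s = (y2 - y1) / (x2 - x1) = (39) / (2) mod 43 = 41
x3 = s^2 - x1 - x2 mod 43 = 41^2 - 37 - 39 = 14
y3 = s (x1 - x3) - y1 mod 43 = 41 * (37 - 14) - 8 = 32

P + Q = (14, 32)


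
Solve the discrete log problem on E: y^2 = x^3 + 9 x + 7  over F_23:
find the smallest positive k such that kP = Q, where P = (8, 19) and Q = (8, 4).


Enumerate multiples of P until we hit Q = (8, 4):
  1P = (8, 19)
  2P = (9, 9)
  3P = (14, 18)
  4P = (17, 17)
  5P = (6, 1)
  6P = (21, 2)
  7P = (10, 19)
  8P = (5, 4)
  9P = (12, 7)
  10P = (12, 16)
  11P = (5, 19)
  12P = (10, 4)
  13P = (21, 21)
  14P = (6, 22)
  15P = (17, 6)
  16P = (14, 5)
  17P = (9, 14)
  18P = (8, 4)
Match found at i = 18.

k = 18


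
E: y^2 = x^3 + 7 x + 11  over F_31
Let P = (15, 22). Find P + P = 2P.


Doubling: s = (3 x1^2 + a) / (2 y1)
s = (3*15^2 + 7) / (2*22) mod 31 = 0
x3 = s^2 - 2 x1 mod 31 = 0^2 - 2*15 = 1
y3 = s (x1 - x3) - y1 mod 31 = 0 * (15 - 1) - 22 = 9

2P = (1, 9)


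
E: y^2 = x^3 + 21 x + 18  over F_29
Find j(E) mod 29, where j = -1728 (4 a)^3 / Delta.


Delta = -16(4 a^3 + 27 b^2) mod 29 = 13
-1728 * (4 a)^3 = -1728 * (4*21)^3 mod 29 = 24
j = 24 * 13^(-1) mod 29 = 13

j = 13 (mod 29)


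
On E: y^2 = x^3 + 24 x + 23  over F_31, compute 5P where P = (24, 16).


k = 5 = 101_2 (binary, LSB first: 101)
Double-and-add from P = (24, 16):
  bit 0 = 1: acc = O + (24, 16) = (24, 16)
  bit 1 = 0: acc unchanged = (24, 16)
  bit 2 = 1: acc = (24, 16) + (7, 21) = (18, 26)

5P = (18, 26)


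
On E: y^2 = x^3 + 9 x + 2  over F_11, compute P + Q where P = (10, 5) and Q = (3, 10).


P != Q, so use the chord formula.
s = (y2 - y1) / (x2 - x1) = (5) / (4) mod 11 = 4
x3 = s^2 - x1 - x2 mod 11 = 4^2 - 10 - 3 = 3
y3 = s (x1 - x3) - y1 mod 11 = 4 * (10 - 3) - 5 = 1

P + Q = (3, 1)


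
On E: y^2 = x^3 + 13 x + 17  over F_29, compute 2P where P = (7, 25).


k = 2 = 10_2 (binary, LSB first: 01)
Double-and-add from P = (7, 25):
  bit 0 = 0: acc unchanged = O
  bit 1 = 1: acc = O + (9, 15) = (9, 15)

2P = (9, 15)


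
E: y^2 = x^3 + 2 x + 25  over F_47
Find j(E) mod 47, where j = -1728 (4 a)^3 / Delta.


Delta = -16(4 a^3 + 27 b^2) mod 47 = 20
-1728 * (4 a)^3 = -1728 * (4*2)^3 mod 47 = 39
j = 39 * 20^(-1) mod 47 = 9

j = 9 (mod 47)


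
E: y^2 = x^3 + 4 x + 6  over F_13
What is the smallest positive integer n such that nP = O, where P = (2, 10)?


Compute successive multiples of P until we hit O:
  1P = (2, 10)
  2P = (6, 5)
  3P = (9, 2)
  4P = (11, 4)
  5P = (12, 1)
  6P = (8, 11)
  7P = (7, 0)
  8P = (8, 2)
  ... (continuing to 14P)
  14P = O

ord(P) = 14


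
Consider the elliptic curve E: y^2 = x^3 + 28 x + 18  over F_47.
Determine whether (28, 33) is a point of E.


Check whether y^2 = x^3 + 28 x + 18 (mod 47) for (x, y) = (28, 33).
LHS: y^2 = 33^2 mod 47 = 8
RHS: x^3 + 28 x + 18 = 28^3 + 28*28 + 18 mod 47 = 6
LHS != RHS

No, not on the curve


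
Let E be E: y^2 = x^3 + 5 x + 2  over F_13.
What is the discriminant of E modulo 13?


4 a^3 + 27 b^2 = 4*5^3 + 27*2^2 = 500 + 108 = 608
Delta = -16 * (608) = -9728
Delta mod 13 = 9

Delta = 9 (mod 13)


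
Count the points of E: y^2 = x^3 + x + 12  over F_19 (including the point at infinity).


For each x in F_19, count y with y^2 = x^3 + 1 x + 12 mod 19:
  x = 3: RHS = 4, y in [2, 17]  -> 2 point(s)
  x = 4: RHS = 4, y in [2, 17]  -> 2 point(s)
  x = 5: RHS = 9, y in [3, 16]  -> 2 point(s)
  x = 6: RHS = 6, y in [5, 14]  -> 2 point(s)
  x = 7: RHS = 1, y in [1, 18]  -> 2 point(s)
  x = 8: RHS = 0, y in [0]  -> 1 point(s)
  x = 9: RHS = 9, y in [3, 16]  -> 2 point(s)
  x = 11: RHS = 5, y in [9, 10]  -> 2 point(s)
  x = 12: RHS = 4, y in [2, 17]  -> 2 point(s)
  x = 15: RHS = 1, y in [1, 18]  -> 2 point(s)
  x = 16: RHS = 1, y in [1, 18]  -> 2 point(s)
Affine points: 21. Add the point at infinity: total = 22.

#E(F_19) = 22


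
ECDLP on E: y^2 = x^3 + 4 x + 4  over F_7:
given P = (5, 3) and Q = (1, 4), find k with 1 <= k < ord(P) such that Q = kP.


Enumerate multiples of P until we hit Q = (1, 4):
  1P = (5, 3)
  2P = (1, 3)
  3P = (1, 4)
Match found at i = 3.

k = 3


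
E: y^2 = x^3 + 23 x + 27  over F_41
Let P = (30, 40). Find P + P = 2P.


Doubling: s = (3 x1^2 + a) / (2 y1)
s = (3*30^2 + 23) / (2*40) mod 41 = 12
x3 = s^2 - 2 x1 mod 41 = 12^2 - 2*30 = 2
y3 = s (x1 - x3) - y1 mod 41 = 12 * (30 - 2) - 40 = 9

2P = (2, 9)


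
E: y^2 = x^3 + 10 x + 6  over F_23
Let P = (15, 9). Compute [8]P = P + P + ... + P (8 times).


k = 8 = 1000_2 (binary, LSB first: 0001)
Double-and-add from P = (15, 9):
  bit 0 = 0: acc unchanged = O
  bit 1 = 0: acc unchanged = O
  bit 2 = 0: acc unchanged = O
  bit 3 = 1: acc = O + (10, 18) = (10, 18)

8P = (10, 18)


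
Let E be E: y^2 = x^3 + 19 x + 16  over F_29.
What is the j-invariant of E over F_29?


Delta = -16(4 a^3 + 27 b^2) mod 29 = 11
-1728 * (4 a)^3 = -1728 * (4*19)^3 mod 29 = 7
j = 7 * 11^(-1) mod 29 = 27

j = 27 (mod 29)


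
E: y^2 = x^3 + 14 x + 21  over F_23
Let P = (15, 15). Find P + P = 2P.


Doubling: s = (3 x1^2 + a) / (2 y1)
s = (3*15^2 + 14) / (2*15) mod 23 = 13
x3 = s^2 - 2 x1 mod 23 = 13^2 - 2*15 = 1
y3 = s (x1 - x3) - y1 mod 23 = 13 * (15 - 1) - 15 = 6

2P = (1, 6)


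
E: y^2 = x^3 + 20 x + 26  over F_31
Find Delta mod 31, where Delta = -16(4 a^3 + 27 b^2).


4 a^3 + 27 b^2 = 4*20^3 + 27*26^2 = 32000 + 18252 = 50252
Delta = -16 * (50252) = -804032
Delta mod 31 = 15

Delta = 15 (mod 31)


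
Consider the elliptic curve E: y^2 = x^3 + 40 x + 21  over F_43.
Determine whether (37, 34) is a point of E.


Check whether y^2 = x^3 + 40 x + 21 (mod 43) for (x, y) = (37, 34).
LHS: y^2 = 34^2 mod 43 = 38
RHS: x^3 + 40 x + 21 = 37^3 + 40*37 + 21 mod 43 = 38
LHS = RHS

Yes, on the curve


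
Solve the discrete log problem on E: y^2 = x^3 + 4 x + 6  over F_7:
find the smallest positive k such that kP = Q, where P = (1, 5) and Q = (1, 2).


Enumerate multiples of P until we hit Q = (1, 2):
  1P = (1, 5)
  2P = (5, 2)
  3P = (2, 1)
  4P = (6, 1)
  5P = (4, 3)
  6P = (4, 4)
  7P = (6, 6)
  8P = (2, 6)
  9P = (5, 5)
  10P = (1, 2)
Match found at i = 10.

k = 10


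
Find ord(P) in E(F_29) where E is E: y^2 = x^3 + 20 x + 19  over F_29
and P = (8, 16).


Compute successive multiples of P until we hit O:
  1P = (8, 16)
  2P = (22, 0)
  3P = (8, 13)
  4P = O

ord(P) = 4


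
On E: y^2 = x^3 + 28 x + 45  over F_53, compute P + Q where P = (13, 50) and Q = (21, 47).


P != Q, so use the chord formula.
s = (y2 - y1) / (x2 - x1) = (50) / (8) mod 53 = 46
x3 = s^2 - x1 - x2 mod 53 = 46^2 - 13 - 21 = 15
y3 = s (x1 - x3) - y1 mod 53 = 46 * (13 - 15) - 50 = 17

P + Q = (15, 17)


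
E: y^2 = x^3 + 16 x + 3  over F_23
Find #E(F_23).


For each x in F_23, count y with y^2 = x^3 + 16 x + 3 mod 23:
  x = 0: RHS = 3, y in [7, 16]  -> 2 point(s)
  x = 3: RHS = 9, y in [3, 20]  -> 2 point(s)
  x = 4: RHS = 16, y in [4, 19]  -> 2 point(s)
  x = 5: RHS = 1, y in [1, 22]  -> 2 point(s)
  x = 6: RHS = 16, y in [4, 19]  -> 2 point(s)
  x = 9: RHS = 2, y in [5, 18]  -> 2 point(s)
  x = 10: RHS = 13, y in [6, 17]  -> 2 point(s)
  x = 13: RHS = 16, y in [4, 19]  -> 2 point(s)
  x = 14: RHS = 4, y in [2, 21]  -> 2 point(s)
  x = 16: RHS = 8, y in [10, 13]  -> 2 point(s)
  x = 17: RHS = 13, y in [6, 17]  -> 2 point(s)
  x = 19: RHS = 13, y in [6, 17]  -> 2 point(s)
  x = 21: RHS = 9, y in [3, 20]  -> 2 point(s)
  x = 22: RHS = 9, y in [3, 20]  -> 2 point(s)
Affine points: 28. Add the point at infinity: total = 29.

#E(F_23) = 29


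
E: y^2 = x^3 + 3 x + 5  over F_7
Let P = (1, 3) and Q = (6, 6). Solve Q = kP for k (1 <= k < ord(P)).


Enumerate multiples of P until we hit Q = (6, 6):
  1P = (1, 3)
  2P = (6, 6)
Match found at i = 2.

k = 2


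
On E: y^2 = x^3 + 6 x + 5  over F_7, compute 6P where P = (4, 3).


k = 6 = 110_2 (binary, LSB first: 011)
Double-and-add from P = (4, 3):
  bit 0 = 0: acc unchanged = O
  bit 1 = 1: acc = O + (3, 6) = (3, 6)
  bit 2 = 1: acc = (3, 6) + (2, 2) = (4, 4)

6P = (4, 4)


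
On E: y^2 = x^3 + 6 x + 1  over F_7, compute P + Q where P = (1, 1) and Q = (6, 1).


P != Q, so use the chord formula.
s = (y2 - y1) / (x2 - x1) = (0) / (5) mod 7 = 0
x3 = s^2 - x1 - x2 mod 7 = 0^2 - 1 - 6 = 0
y3 = s (x1 - x3) - y1 mod 7 = 0 * (1 - 0) - 1 = 6

P + Q = (0, 6)


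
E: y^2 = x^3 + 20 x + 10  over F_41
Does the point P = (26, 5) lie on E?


Check whether y^2 = x^3 + 20 x + 10 (mod 41) for (x, y) = (26, 5).
LHS: y^2 = 5^2 mod 41 = 25
RHS: x^3 + 20 x + 10 = 26^3 + 20*26 + 10 mod 41 = 25
LHS = RHS

Yes, on the curve


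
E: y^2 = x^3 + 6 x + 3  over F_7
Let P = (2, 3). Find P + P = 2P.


Doubling: s = (3 x1^2 + a) / (2 y1)
s = (3*2^2 + 6) / (2*3) mod 7 = 3
x3 = s^2 - 2 x1 mod 7 = 3^2 - 2*2 = 5
y3 = s (x1 - x3) - y1 mod 7 = 3 * (2 - 5) - 3 = 2

2P = (5, 2)


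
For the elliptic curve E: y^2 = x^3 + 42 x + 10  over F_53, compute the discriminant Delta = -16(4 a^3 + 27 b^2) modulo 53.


4 a^3 + 27 b^2 = 4*42^3 + 27*10^2 = 296352 + 2700 = 299052
Delta = -16 * (299052) = -4784832
Delta mod 53 = 8

Delta = 8 (mod 53)


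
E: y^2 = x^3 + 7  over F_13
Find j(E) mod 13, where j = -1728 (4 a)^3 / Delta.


Delta = -16(4 a^3 + 27 b^2) mod 13 = 9
-1728 * (4 a)^3 = -1728 * (4*0)^3 mod 13 = 0
j = 0 * 9^(-1) mod 13 = 0

j = 0 (mod 13)


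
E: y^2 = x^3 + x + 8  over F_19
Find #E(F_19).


For each x in F_19, count y with y^2 = x^3 + 1 x + 8 mod 19:
  x = 3: RHS = 0, y in [0]  -> 1 point(s)
  x = 4: RHS = 0, y in [0]  -> 1 point(s)
  x = 5: RHS = 5, y in [9, 10]  -> 2 point(s)
  x = 7: RHS = 16, y in [4, 15]  -> 2 point(s)
  x = 9: RHS = 5, y in [9, 10]  -> 2 point(s)
  x = 10: RHS = 11, y in [7, 12]  -> 2 point(s)
  x = 11: RHS = 1, y in [1, 18]  -> 2 point(s)
  x = 12: RHS = 0, y in [0]  -> 1 point(s)
  x = 14: RHS = 11, y in [7, 12]  -> 2 point(s)
  x = 15: RHS = 16, y in [4, 15]  -> 2 point(s)
  x = 16: RHS = 16, y in [4, 15]  -> 2 point(s)
  x = 17: RHS = 17, y in [6, 13]  -> 2 point(s)
  x = 18: RHS = 6, y in [5, 14]  -> 2 point(s)
Affine points: 23. Add the point at infinity: total = 24.

#E(F_19) = 24


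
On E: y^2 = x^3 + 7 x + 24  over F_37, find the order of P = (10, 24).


Compute successive multiples of P until we hit O:
  1P = (10, 24)
  2P = (18, 5)
  3P = (21, 16)
  4P = (5, 6)
  5P = (32, 30)
  6P = (7, 34)
  7P = (27, 8)
  8P = (11, 27)
  ... (continuing to 34P)
  34P = O

ord(P) = 34


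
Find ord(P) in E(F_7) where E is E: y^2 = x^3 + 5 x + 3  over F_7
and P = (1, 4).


Compute successive multiples of P until we hit O:
  1P = (1, 4)
  2P = (6, 5)
  3P = (2, 0)
  4P = (6, 2)
  5P = (1, 3)
  6P = O

ord(P) = 6


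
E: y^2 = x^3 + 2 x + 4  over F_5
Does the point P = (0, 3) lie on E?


Check whether y^2 = x^3 + 2 x + 4 (mod 5) for (x, y) = (0, 3).
LHS: y^2 = 3^2 mod 5 = 4
RHS: x^3 + 2 x + 4 = 0^3 + 2*0 + 4 mod 5 = 4
LHS = RHS

Yes, on the curve


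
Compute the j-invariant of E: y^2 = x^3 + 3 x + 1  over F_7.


Delta = -16(4 a^3 + 27 b^2) mod 7 = 3
-1728 * (4 a)^3 = -1728 * (4*3)^3 mod 7 = 6
j = 6 * 3^(-1) mod 7 = 2

j = 2 (mod 7)


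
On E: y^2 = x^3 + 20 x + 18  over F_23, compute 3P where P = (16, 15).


k = 3 = 11_2 (binary, LSB first: 11)
Double-and-add from P = (16, 15):
  bit 0 = 1: acc = O + (16, 15) = (16, 15)
  bit 1 = 1: acc = (16, 15) + (3, 6) = (17, 2)

3P = (17, 2)


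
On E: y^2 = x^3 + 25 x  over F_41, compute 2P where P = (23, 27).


Doubling: s = (3 x1^2 + a) / (2 y1)
s = (3*23^2 + 25) / (2*27) mod 41 = 1
x3 = s^2 - 2 x1 mod 41 = 1^2 - 2*23 = 37
y3 = s (x1 - x3) - y1 mod 41 = 1 * (23 - 37) - 27 = 0

2P = (37, 0)


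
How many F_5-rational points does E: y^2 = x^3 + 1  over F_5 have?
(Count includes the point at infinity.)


For each x in F_5, count y with y^2 = x^3 + 0 x + 1 mod 5:
  x = 0: RHS = 1, y in [1, 4]  -> 2 point(s)
  x = 2: RHS = 4, y in [2, 3]  -> 2 point(s)
  x = 4: RHS = 0, y in [0]  -> 1 point(s)
Affine points: 5. Add the point at infinity: total = 6.

#E(F_5) = 6


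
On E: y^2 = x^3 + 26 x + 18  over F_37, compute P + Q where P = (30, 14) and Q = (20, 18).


P != Q, so use the chord formula.
s = (y2 - y1) / (x2 - x1) = (4) / (27) mod 37 = 7
x3 = s^2 - x1 - x2 mod 37 = 7^2 - 30 - 20 = 36
y3 = s (x1 - x3) - y1 mod 37 = 7 * (30 - 36) - 14 = 18

P + Q = (36, 18)


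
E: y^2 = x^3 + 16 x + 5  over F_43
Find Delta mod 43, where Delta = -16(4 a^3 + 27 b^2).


4 a^3 + 27 b^2 = 4*16^3 + 27*5^2 = 16384 + 675 = 17059
Delta = -16 * (17059) = -272944
Delta mod 43 = 20

Delta = 20 (mod 43)


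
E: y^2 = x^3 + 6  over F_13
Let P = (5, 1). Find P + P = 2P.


Doubling: s = (3 x1^2 + a) / (2 y1)
s = (3*5^2 + 0) / (2*1) mod 13 = 5
x3 = s^2 - 2 x1 mod 13 = 5^2 - 2*5 = 2
y3 = s (x1 - x3) - y1 mod 13 = 5 * (5 - 2) - 1 = 1

2P = (2, 1)


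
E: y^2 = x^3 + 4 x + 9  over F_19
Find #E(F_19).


For each x in F_19, count y with y^2 = x^3 + 4 x + 9 mod 19:
  x = 0: RHS = 9, y in [3, 16]  -> 2 point(s)
  x = 2: RHS = 6, y in [5, 14]  -> 2 point(s)
  x = 7: RHS = 0, y in [0]  -> 1 point(s)
  x = 10: RHS = 4, y in [2, 17]  -> 2 point(s)
  x = 11: RHS = 16, y in [4, 15]  -> 2 point(s)
  x = 13: RHS = 16, y in [4, 15]  -> 2 point(s)
  x = 14: RHS = 16, y in [4, 15]  -> 2 point(s)
  x = 15: RHS = 5, y in [9, 10]  -> 2 point(s)
  x = 18: RHS = 4, y in [2, 17]  -> 2 point(s)
Affine points: 17. Add the point at infinity: total = 18.

#E(F_19) = 18


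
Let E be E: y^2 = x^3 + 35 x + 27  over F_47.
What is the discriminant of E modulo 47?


4 a^3 + 27 b^2 = 4*35^3 + 27*27^2 = 171500 + 19683 = 191183
Delta = -16 * (191183) = -3058928
Delta mod 47 = 20

Delta = 20 (mod 47)


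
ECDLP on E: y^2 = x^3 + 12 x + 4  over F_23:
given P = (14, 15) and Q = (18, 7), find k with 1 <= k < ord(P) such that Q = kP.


Enumerate multiples of P until we hit Q = (18, 7):
  1P = (14, 15)
  2P = (4, 1)
  3P = (18, 7)
Match found at i = 3.

k = 3


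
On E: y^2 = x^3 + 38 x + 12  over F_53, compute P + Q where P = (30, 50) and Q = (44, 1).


P != Q, so use the chord formula.
s = (y2 - y1) / (x2 - x1) = (4) / (14) mod 53 = 23
x3 = s^2 - x1 - x2 mod 53 = 23^2 - 30 - 44 = 31
y3 = s (x1 - x3) - y1 mod 53 = 23 * (30 - 31) - 50 = 33

P + Q = (31, 33)


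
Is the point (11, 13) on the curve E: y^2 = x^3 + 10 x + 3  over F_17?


Check whether y^2 = x^3 + 10 x + 3 (mod 17) for (x, y) = (11, 13).
LHS: y^2 = 13^2 mod 17 = 16
RHS: x^3 + 10 x + 3 = 11^3 + 10*11 + 3 mod 17 = 16
LHS = RHS

Yes, on the curve


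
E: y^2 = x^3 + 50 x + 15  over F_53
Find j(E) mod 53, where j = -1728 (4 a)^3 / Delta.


Delta = -16(4 a^3 + 27 b^2) mod 53 = 34
-1728 * (4 a)^3 = -1728 * (4*50)^3 mod 53 = 17
j = 17 * 34^(-1) mod 53 = 27

j = 27 (mod 53)


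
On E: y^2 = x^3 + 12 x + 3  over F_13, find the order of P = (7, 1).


Compute successive multiples of P until we hit O:
  1P = (7, 1)
  2P = (11, 6)
  3P = (12, 9)
  4P = (8, 0)
  5P = (12, 4)
  6P = (11, 7)
  7P = (7, 12)
  8P = O

ord(P) = 8


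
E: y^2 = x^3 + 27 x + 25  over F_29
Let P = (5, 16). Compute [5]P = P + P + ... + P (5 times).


k = 5 = 101_2 (binary, LSB first: 101)
Double-and-add from P = (5, 16):
  bit 0 = 1: acc = O + (5, 16) = (5, 16)
  bit 1 = 0: acc unchanged = (5, 16)
  bit 2 = 1: acc = (5, 16) + (15, 8) = (5, 13)

5P = (5, 13)


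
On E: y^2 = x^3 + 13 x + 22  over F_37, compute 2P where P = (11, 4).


Doubling: s = (3 x1^2 + a) / (2 y1)
s = (3*11^2 + 13) / (2*4) mod 37 = 10
x3 = s^2 - 2 x1 mod 37 = 10^2 - 2*11 = 4
y3 = s (x1 - x3) - y1 mod 37 = 10 * (11 - 4) - 4 = 29

2P = (4, 29)


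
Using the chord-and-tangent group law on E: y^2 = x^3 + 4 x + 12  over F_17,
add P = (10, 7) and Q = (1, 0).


P != Q, so use the chord formula.
s = (y2 - y1) / (x2 - x1) = (10) / (8) mod 17 = 14
x3 = s^2 - x1 - x2 mod 17 = 14^2 - 10 - 1 = 15
y3 = s (x1 - x3) - y1 mod 17 = 14 * (10 - 15) - 7 = 8

P + Q = (15, 8)
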